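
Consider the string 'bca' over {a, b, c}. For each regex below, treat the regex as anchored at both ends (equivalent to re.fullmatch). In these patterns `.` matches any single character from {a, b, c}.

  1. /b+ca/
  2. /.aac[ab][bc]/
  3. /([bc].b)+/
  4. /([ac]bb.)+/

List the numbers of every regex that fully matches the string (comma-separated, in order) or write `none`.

1 → match
2 → no match
3 → no match — must end with 'b'
4 → no match

1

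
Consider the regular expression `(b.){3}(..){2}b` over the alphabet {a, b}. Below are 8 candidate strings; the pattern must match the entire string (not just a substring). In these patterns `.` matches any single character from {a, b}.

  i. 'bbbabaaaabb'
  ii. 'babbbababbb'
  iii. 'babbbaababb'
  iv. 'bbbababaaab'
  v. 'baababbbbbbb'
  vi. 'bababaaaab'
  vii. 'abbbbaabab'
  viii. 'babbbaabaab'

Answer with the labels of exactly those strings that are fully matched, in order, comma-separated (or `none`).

i → match
ii → match
iii → match
iv → match
v → no match
vi → no match
vii → no match — must start with 'b'
viii → match

i, ii, iii, iv, viii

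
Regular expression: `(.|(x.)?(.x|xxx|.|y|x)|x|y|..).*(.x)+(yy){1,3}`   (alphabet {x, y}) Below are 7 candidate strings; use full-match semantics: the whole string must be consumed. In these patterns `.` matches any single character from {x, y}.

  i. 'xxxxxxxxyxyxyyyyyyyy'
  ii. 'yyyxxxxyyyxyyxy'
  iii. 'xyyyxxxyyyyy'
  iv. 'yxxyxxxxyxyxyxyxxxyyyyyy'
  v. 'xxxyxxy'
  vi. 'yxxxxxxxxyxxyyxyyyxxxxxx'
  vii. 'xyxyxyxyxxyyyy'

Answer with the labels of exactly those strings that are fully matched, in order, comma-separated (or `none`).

i → no match
ii → no match — must end with 'yy'
iii → no match
iv → match
v → no match — must end with 'yy'
vi → no match — must end with 'yy'
vii → match

iv, vii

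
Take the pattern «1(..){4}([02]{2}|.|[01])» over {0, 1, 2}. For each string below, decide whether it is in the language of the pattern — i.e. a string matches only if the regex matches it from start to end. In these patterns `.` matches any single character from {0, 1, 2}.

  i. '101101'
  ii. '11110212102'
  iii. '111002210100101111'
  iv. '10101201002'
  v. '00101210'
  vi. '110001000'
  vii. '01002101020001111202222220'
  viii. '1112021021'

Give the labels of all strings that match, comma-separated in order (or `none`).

ii, iv, viii

i. '101101' → no match
ii. '11110212102' → match
iii → no match
iv. '10101201002' → match
v. '00101210' → no match — must start with '1'
vi. '110001000' → no match
vii → no match — must start with '1'
viii. '1112021021' → match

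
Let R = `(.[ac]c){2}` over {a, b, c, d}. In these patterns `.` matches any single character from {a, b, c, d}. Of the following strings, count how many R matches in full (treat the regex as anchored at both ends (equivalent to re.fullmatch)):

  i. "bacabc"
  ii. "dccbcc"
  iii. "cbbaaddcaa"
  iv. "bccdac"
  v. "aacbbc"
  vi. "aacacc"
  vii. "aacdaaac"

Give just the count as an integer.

3

i → no match
ii → match
iii → no match — must end with "c"
iv → match
v → no match
vi → match
vii → no match
Total matched: 3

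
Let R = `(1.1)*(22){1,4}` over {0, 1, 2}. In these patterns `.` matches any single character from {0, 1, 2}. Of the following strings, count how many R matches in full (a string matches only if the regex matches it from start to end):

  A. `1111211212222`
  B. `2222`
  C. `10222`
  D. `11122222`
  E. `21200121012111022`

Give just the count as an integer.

A → match
B. `2222` → match
C. `10222` → no match
D. `11122222` → no match
E → no match
Total matched: 2

2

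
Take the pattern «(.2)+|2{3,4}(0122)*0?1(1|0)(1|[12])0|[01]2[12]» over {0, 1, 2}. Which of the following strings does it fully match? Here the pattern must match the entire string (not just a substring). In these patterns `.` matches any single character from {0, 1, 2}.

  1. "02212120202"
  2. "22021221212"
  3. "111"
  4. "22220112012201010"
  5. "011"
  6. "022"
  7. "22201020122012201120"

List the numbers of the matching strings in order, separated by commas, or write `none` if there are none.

1 → no match
2 → no match
3 → no match
4 → no match
5 → no match
6 → match
7 → no match

6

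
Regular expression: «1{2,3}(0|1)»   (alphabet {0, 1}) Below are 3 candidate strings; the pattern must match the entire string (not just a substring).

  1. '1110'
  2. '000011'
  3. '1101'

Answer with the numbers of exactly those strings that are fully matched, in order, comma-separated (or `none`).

1

1 → match
2 → no match — must start with '1'
3 → no match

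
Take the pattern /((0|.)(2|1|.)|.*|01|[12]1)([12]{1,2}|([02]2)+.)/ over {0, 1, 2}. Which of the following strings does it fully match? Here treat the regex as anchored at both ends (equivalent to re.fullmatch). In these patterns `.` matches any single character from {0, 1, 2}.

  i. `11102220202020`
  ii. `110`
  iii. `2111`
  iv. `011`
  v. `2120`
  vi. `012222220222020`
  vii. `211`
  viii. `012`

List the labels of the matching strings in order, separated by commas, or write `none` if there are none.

i → match
ii → no match
iii → match
iv → match
v → no match
vi → match
vii → match
viii → match

i, iii, iv, vi, vii, viii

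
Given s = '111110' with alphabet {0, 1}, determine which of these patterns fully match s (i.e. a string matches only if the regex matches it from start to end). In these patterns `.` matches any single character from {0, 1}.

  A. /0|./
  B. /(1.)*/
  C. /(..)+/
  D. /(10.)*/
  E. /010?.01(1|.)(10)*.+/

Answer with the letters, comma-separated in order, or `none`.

A → no match
B → match
C → match
D → no match
E → no match — must start with '01'

B, C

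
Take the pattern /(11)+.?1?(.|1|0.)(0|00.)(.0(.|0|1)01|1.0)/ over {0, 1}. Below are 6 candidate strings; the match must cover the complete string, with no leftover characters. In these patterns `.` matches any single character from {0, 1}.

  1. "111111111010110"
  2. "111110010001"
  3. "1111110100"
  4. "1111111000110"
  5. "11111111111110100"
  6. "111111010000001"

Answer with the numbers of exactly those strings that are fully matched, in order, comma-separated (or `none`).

1, 2, 3, 4, 5, 6

1 → match
2 → match
3 → match
4 → match
5 → match
6 → match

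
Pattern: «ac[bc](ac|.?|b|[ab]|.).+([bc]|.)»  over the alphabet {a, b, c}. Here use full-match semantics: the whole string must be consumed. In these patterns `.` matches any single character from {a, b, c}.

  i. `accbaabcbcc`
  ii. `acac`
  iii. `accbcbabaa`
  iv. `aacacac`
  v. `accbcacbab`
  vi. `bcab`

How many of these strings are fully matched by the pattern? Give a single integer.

i → match
ii → no match
iii → match
iv → no match — must start with `ac`
v → match
vi → no match — must start with `ac`
Total matched: 3

3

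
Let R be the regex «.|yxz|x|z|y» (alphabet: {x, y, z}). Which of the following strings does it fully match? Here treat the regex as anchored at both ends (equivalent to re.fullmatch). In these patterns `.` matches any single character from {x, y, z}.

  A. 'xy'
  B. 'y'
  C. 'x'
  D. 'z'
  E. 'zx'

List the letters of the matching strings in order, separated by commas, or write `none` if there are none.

A. 'xy' → no match
B. 'y' → match
C. 'x' → match
D. 'z' → match
E. 'zx' → no match

B, C, D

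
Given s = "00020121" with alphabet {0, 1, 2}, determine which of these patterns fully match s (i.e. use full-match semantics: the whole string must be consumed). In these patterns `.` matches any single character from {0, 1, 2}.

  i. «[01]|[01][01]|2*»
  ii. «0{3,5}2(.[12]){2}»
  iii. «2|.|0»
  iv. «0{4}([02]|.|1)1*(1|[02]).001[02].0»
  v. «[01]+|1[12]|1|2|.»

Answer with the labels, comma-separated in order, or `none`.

i → no match
ii → match
iii → no match
iv → no match — must end with "0"
v → no match

ii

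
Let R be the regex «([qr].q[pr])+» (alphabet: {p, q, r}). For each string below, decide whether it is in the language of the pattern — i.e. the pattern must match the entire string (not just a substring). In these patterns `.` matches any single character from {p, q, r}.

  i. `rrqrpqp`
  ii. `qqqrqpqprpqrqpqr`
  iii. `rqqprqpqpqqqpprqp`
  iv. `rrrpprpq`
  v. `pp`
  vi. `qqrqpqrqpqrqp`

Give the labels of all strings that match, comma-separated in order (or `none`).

ii

i → no match
ii → match
iii → no match
iv → no match
v → no match
vi → no match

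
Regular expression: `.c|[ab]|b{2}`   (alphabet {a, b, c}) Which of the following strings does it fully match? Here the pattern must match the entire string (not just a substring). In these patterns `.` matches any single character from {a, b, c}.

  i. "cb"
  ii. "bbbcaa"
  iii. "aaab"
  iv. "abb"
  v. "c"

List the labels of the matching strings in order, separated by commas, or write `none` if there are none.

none

i → no match
ii → no match
iii → no match
iv → no match
v → no match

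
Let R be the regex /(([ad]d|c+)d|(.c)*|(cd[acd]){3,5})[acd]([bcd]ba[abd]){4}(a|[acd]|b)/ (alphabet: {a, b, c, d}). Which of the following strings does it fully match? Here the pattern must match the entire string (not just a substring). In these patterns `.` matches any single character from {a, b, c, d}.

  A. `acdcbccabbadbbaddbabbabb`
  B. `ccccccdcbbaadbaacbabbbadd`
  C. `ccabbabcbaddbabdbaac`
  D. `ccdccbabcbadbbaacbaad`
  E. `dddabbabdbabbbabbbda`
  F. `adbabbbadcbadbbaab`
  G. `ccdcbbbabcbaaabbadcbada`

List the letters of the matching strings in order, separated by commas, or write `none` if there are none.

B, C, D, F

A → no match
B → match
C → match
D → match
E → no match
F → match
G → no match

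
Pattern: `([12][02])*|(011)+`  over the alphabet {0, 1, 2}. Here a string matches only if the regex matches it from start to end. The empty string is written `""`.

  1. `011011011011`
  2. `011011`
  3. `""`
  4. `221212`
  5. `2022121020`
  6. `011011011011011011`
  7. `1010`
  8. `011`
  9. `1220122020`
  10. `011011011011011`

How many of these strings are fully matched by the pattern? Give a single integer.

1 → match
2 → match
3 → match
4 → match
5 → match
6 → match
7 → match
8 → match
9 → match
10 → match
Total matched: 10

10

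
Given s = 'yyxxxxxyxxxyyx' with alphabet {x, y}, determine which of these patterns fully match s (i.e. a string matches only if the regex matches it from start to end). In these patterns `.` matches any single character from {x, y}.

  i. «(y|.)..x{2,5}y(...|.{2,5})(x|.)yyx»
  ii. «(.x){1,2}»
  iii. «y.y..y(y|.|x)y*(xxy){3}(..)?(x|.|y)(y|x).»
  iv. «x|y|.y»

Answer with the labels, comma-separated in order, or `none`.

i → match
ii → no match
iii → no match
iv → no match

i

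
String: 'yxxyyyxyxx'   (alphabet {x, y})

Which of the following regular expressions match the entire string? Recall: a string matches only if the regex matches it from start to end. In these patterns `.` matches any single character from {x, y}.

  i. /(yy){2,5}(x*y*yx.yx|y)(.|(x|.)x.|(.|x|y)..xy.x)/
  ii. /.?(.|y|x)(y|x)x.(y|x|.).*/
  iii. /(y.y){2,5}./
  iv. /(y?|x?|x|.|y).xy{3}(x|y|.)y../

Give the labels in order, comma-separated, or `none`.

i → no match — must start with 'yy'
ii → match
iii → no match
iv → match

ii, iv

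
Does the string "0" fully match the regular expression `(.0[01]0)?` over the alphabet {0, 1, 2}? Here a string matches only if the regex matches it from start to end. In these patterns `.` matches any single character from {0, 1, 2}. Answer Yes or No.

No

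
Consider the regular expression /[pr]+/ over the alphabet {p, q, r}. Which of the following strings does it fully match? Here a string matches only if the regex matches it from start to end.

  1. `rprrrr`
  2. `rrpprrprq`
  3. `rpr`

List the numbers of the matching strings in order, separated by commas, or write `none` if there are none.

1, 3

1 → match
2 → no match
3 → match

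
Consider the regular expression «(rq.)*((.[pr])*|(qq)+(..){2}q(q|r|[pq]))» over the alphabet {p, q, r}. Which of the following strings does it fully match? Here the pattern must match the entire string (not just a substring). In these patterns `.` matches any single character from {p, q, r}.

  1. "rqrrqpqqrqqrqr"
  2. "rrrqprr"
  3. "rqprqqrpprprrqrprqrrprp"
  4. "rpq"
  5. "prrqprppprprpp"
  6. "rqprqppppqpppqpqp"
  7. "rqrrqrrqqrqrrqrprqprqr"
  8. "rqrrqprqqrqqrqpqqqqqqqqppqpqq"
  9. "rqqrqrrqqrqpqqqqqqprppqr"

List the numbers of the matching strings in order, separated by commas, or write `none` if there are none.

1, 8, 9

1 → match
2 → no match
3 → no match
4 → no match
5 → no match
6 → no match
7 → no match
8 → match
9 → match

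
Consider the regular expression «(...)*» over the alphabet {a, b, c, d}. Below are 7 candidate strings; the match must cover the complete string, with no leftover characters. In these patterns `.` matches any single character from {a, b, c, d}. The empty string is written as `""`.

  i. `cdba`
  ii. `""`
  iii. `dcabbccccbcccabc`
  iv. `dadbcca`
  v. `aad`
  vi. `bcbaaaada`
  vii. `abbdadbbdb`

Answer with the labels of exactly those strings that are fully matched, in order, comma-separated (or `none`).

i → no match
ii → match
iii → no match
iv → no match
v → match
vi → match
vii → no match

ii, v, vi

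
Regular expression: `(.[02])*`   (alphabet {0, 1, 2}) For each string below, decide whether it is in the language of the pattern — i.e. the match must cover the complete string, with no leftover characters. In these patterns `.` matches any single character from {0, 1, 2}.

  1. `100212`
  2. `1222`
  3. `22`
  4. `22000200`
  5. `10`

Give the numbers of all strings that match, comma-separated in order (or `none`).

1, 2, 3, 4, 5

1. `100212` → match
2. `1222` → match
3. `22` → match
4. `22000200` → match
5. `10` → match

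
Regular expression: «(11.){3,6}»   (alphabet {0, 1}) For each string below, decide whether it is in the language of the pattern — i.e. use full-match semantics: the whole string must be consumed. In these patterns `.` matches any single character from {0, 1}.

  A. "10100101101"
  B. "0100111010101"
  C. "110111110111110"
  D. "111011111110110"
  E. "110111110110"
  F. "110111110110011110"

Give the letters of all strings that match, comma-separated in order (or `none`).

C, E

A → no match — must start with "11"
B → no match — must start with "11"
C → match
D → no match
E → match
F → no match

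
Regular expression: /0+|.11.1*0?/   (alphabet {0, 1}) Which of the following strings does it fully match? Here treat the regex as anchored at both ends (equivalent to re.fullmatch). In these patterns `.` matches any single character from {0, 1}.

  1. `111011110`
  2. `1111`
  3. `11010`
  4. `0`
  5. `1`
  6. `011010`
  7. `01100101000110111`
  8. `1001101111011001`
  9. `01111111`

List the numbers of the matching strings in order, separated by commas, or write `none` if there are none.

1. `111011110` → match
2. `1111` → match
3. `11010` → no match
4. `0` → match
5. `1` → no match
6. `011010` → match
7 → no match
8 → no match
9. `01111111` → match

1, 2, 4, 6, 9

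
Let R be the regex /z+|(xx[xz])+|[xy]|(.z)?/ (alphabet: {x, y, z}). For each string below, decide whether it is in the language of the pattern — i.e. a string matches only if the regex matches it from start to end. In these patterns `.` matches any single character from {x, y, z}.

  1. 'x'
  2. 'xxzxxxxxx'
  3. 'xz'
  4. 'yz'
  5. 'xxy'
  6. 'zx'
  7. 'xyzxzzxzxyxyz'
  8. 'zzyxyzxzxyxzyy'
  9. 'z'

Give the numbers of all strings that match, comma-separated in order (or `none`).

1 → match
2 → match
3 → match
4 → match
5 → no match
6 → no match
7 → no match
8 → no match
9 → match

1, 2, 3, 4, 9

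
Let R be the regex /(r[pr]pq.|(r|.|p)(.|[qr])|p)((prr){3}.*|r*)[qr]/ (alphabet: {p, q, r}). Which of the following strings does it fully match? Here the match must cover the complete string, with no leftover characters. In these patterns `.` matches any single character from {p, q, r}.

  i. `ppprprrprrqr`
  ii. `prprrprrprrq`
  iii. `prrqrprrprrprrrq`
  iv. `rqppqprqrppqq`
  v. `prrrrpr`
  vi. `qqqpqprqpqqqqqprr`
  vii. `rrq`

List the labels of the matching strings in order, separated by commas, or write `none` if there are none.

ii, vii

i → no match
ii → match
iii → no match
iv → no match
v → no match
vi → no match
vii → match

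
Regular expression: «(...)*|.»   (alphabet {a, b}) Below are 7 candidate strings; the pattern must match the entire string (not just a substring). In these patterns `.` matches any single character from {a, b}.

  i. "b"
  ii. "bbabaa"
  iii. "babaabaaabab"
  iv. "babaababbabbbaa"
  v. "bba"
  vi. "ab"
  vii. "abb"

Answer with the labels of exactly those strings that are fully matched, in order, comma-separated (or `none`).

i. "b" → match
ii. "bbabaa" → match
iii. "babaabaaabab" → match
iv → match
v. "bba" → match
vi. "ab" → no match
vii. "abb" → match

i, ii, iii, iv, v, vii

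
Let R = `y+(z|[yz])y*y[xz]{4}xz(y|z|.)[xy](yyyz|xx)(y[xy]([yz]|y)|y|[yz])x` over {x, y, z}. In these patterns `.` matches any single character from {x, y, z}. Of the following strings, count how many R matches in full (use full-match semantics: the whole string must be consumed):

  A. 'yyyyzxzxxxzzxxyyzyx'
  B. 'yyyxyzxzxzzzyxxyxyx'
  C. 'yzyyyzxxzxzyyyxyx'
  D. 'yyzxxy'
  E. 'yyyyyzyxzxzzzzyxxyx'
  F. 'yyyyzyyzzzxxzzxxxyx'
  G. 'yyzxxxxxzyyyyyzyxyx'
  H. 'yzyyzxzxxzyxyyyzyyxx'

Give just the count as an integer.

A → no match
B → no match
C → no match
D → no match — must end with 'x'
E → no match
F → match
G → no match
H → no match
Total matched: 1

1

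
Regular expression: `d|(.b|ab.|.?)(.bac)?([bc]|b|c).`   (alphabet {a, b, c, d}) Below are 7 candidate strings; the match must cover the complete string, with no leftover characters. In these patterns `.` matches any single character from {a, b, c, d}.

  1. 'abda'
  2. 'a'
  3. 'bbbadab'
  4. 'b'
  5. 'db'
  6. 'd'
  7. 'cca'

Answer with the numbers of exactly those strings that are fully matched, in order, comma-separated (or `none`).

1. 'abda' → no match
2. 'a' → no match
3. 'bbbadab' → no match
4. 'b' → no match
5. 'db' → no match
6. 'd' → match
7. 'cca' → match

6, 7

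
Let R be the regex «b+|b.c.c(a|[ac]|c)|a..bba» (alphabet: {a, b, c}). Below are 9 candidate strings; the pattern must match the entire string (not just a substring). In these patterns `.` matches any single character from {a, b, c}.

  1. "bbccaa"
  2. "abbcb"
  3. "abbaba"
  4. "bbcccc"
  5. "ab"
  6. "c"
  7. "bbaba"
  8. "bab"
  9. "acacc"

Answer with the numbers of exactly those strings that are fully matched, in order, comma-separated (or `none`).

4

1 → no match
2 → no match
3 → no match
4 → match
5 → no match
6 → no match
7 → no match
8 → no match
9 → no match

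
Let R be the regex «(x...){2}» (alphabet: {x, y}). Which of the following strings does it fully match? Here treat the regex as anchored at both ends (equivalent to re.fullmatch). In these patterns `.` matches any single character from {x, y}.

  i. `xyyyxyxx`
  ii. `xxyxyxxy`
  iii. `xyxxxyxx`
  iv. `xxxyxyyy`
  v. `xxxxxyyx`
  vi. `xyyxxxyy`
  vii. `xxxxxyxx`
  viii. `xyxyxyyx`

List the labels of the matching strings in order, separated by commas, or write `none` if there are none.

i, iii, iv, v, vi, vii, viii

i. `xyyyxyxx` → match
ii. `xxyxyxxy` → no match
iii. `xyxxxyxx` → match
iv. `xxxyxyyy` → match
v. `xxxxxyyx` → match
vi. `xyyxxxyy` → match
vii. `xxxxxyxx` → match
viii. `xyxyxyyx` → match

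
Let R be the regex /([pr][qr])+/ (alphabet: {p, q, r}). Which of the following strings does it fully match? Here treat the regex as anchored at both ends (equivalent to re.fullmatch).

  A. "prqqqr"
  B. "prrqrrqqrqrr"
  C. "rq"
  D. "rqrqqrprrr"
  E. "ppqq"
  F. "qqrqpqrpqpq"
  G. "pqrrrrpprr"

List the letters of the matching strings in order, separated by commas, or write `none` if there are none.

A → no match
B → no match
C → match
D → no match
E → no match
F → no match
G → no match

C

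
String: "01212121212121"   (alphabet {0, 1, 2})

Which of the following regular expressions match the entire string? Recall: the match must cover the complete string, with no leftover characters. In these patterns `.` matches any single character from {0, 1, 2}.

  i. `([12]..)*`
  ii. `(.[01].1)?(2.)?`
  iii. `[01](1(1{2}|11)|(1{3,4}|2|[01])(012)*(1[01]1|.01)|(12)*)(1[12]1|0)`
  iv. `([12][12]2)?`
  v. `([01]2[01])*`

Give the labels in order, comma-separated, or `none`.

i → no match
ii → no match
iii → match
iv → no match
v → no match

iii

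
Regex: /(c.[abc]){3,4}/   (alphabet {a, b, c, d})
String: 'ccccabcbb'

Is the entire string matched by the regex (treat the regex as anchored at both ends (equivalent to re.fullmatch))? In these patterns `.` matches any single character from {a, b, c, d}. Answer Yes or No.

Yes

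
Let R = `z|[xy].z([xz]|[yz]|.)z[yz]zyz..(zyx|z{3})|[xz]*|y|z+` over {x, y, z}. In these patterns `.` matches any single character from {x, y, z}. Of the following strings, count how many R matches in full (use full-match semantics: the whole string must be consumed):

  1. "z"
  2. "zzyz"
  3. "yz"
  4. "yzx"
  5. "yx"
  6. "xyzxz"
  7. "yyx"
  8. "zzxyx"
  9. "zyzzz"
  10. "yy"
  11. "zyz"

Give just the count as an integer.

1 → match
2 → no match
3 → no match
4 → no match
5 → no match
6 → no match
7 → no match
8 → no match
9 → no match
10 → no match
11 → no match
Total matched: 1

1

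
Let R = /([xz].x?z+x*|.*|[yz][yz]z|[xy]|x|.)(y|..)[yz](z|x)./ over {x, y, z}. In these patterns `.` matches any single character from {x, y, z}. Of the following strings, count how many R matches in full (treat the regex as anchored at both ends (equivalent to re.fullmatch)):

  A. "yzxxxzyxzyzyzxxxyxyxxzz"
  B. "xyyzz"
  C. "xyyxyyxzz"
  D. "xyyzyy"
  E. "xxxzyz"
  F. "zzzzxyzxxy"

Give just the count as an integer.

A → no match
B → match
C → no match
D → no match
E → no match
F → no match
Total matched: 1

1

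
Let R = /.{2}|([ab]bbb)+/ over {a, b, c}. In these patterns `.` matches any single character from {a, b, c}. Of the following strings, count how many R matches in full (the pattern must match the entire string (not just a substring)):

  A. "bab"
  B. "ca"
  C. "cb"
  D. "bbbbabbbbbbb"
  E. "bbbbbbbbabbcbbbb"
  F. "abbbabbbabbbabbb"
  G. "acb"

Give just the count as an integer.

A → no match
B → match
C → match
D → match
E → no match
F → match
G → no match
Total matched: 4

4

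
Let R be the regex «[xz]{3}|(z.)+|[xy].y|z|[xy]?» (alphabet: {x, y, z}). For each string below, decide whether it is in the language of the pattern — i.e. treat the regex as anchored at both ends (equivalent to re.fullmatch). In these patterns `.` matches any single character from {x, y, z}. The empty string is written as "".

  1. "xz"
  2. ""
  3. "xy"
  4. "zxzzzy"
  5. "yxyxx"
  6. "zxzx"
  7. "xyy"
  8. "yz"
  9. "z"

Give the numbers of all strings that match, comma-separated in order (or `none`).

1 → no match
2 → match
3 → no match
4 → match
5 → no match
6 → match
7 → match
8 → no match
9 → match

2, 4, 6, 7, 9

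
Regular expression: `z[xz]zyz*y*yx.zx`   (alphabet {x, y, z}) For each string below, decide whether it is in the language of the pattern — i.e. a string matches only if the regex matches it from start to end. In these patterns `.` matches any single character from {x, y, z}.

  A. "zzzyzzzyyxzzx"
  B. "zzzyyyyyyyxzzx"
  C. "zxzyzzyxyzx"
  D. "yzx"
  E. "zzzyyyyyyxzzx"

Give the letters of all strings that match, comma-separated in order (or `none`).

A, B, C, E

A → match
B → match
C → match
D → no match — must start with "z"
E → match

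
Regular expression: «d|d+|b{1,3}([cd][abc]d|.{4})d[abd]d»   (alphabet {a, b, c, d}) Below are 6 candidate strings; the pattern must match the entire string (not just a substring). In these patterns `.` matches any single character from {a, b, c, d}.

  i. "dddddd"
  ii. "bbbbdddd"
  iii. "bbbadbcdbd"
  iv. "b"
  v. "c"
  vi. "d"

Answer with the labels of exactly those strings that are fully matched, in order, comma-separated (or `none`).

i → match
ii → match
iii → match
iv → no match — must end with "d"
v → no match — must end with "d"
vi → match

i, ii, iii, vi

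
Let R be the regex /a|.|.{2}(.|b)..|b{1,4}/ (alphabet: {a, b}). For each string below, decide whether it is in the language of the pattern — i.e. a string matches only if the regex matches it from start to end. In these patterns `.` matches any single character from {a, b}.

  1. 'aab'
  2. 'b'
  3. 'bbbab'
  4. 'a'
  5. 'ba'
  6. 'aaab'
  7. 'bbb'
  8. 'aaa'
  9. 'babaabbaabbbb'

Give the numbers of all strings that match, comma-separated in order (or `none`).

1 → no match
2 → match
3 → match
4 → match
5 → no match
6 → no match
7 → match
8 → no match
9 → no match

2, 3, 4, 7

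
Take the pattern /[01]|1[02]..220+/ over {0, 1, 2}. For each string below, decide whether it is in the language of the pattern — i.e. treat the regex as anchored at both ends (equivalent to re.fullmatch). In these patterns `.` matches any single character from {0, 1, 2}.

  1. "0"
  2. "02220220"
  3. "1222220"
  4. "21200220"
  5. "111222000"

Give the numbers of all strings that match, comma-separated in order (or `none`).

1 → match
2 → no match
3 → match
4 → no match
5 → no match

1, 3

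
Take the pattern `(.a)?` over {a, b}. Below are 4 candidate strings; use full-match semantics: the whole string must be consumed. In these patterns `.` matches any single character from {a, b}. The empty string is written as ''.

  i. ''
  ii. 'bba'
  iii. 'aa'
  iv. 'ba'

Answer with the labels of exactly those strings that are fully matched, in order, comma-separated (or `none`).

i, iii, iv

i → match
ii → no match
iii → match
iv → match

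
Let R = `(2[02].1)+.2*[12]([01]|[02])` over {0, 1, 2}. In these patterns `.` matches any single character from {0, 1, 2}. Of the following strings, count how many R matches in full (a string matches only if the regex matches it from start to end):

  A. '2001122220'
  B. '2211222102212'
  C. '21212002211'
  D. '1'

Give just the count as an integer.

2

A → match
B → match
C → no match
D → no match — must start with '2'
Total matched: 2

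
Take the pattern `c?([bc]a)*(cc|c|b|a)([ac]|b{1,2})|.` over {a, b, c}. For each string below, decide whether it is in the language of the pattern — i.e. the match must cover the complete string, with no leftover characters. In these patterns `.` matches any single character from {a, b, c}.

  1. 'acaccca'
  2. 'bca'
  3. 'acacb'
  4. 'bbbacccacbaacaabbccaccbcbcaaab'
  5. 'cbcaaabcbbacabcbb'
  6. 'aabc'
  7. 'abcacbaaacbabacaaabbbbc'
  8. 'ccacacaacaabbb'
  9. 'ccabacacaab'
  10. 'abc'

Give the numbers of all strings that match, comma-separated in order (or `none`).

9

1 → no match
2 → no match
3 → no match
4 → no match
5 → no match
6 → no match
7 → no match
8 → no match
9 → match
10 → no match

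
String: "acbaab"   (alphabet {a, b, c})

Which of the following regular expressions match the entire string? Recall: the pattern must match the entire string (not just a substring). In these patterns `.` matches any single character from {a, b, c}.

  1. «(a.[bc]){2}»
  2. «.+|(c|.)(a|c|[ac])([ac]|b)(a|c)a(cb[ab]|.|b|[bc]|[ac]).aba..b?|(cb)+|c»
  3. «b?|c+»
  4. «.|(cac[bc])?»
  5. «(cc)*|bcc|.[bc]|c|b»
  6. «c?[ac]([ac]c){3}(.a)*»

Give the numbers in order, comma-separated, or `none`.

1, 2

1 → match
2 → match
3 → no match
4 → no match
5 → no match
6 → no match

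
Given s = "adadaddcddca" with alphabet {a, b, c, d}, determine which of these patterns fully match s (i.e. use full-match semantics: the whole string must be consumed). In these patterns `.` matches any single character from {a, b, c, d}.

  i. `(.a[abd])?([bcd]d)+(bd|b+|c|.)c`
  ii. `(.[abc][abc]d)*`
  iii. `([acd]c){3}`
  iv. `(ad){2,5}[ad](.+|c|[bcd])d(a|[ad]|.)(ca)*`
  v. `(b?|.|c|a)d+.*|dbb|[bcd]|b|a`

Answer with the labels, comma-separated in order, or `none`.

iv, v

i → no match — must end with "c"
ii → no match
iii → no match — must end with "c"
iv → match
v → match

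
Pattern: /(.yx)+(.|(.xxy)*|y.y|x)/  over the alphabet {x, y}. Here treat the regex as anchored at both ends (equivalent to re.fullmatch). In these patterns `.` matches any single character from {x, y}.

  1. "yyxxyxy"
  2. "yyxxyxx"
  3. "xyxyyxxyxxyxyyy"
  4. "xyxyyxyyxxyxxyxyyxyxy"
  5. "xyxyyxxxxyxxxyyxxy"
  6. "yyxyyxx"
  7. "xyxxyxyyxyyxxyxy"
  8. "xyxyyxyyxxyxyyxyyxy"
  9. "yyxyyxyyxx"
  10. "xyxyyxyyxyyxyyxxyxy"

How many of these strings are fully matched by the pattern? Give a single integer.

10

1 → match
2 → match
3 → match
4 → match
5 → match
6 → match
7 → match
8 → match
9 → match
10 → match
Total matched: 10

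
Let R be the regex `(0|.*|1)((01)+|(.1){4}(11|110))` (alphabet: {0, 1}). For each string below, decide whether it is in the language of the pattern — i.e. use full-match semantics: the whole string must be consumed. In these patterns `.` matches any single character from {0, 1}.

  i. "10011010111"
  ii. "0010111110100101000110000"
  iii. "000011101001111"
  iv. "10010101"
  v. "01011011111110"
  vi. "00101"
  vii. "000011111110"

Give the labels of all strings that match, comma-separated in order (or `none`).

iv, v, vi

i. "10011010111" → no match
ii → no match
iii → no match
iv. "10010101" → match
v → match
vi. "00101" → match
vii. "000011111110" → no match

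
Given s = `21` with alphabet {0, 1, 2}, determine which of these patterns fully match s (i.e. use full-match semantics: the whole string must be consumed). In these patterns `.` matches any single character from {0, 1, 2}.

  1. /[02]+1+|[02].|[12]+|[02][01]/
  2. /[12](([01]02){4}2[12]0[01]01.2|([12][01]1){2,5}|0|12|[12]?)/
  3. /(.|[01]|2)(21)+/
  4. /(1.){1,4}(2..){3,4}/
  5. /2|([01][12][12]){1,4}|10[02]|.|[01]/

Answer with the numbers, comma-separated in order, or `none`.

1, 2

1 → match
2 → match
3 → no match
4 → no match — must start with `1`
5 → no match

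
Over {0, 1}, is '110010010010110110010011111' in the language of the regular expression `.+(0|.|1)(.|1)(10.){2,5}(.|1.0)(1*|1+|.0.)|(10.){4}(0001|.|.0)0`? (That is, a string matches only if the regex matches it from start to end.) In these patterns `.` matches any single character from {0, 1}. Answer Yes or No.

Yes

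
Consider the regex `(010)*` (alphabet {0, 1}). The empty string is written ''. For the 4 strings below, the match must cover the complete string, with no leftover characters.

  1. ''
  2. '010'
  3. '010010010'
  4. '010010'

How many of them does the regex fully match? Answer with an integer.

1 → match
2 → match
3 → match
4 → match
Total matched: 4

4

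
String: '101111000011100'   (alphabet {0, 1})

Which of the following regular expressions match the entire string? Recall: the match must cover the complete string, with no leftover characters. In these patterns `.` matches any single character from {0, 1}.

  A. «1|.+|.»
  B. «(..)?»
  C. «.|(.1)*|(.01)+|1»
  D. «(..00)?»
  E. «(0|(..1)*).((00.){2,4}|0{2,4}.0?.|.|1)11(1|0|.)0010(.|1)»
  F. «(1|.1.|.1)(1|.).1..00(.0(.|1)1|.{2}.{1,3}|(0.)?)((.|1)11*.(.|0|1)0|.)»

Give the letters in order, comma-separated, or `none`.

A, F

A → match
B → no match
C → no match
D → no match
E → no match
F → match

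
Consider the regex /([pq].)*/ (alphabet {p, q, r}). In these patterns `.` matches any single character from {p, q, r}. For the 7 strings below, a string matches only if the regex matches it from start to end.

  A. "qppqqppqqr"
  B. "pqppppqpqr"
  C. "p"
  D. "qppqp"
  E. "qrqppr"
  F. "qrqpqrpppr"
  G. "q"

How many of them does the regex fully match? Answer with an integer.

4

A → match
B → match
C → no match
D → no match
E → match
F → match
G → no match
Total matched: 4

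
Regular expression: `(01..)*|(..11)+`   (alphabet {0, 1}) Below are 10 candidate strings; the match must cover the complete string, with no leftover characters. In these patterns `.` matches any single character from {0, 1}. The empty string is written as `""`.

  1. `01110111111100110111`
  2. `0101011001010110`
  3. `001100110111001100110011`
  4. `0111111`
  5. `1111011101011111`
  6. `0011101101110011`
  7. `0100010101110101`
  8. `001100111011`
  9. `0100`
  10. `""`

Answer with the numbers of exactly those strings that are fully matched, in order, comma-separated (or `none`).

1, 2, 3, 6, 7, 8, 9, 10

1 → match
2 → match
3 → match
4 → no match
5 → no match
6 → match
7 → match
8 → match
9 → match
10 → match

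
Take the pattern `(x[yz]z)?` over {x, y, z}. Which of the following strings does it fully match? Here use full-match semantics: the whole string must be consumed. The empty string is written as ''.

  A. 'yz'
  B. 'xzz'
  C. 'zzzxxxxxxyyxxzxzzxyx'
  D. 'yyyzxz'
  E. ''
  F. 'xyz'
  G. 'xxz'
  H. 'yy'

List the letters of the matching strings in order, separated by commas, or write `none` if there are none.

B, E, F

A → no match
B → match
C → no match
D → no match
E → match
F → match
G → no match
H → no match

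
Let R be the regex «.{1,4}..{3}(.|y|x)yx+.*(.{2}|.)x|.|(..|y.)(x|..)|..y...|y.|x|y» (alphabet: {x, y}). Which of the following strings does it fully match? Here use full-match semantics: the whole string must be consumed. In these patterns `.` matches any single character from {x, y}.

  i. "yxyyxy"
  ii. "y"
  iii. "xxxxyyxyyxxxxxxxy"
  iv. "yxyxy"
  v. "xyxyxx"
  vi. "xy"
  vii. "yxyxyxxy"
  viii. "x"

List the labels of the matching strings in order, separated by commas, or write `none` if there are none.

i. "yxyyxy" → match
ii. "y" → match
iii → no match
iv. "yxyxy" → no match
v. "xyxyxx" → no match
vi. "xy" → no match
vii. "yxyxyxxy" → no match
viii. "x" → match

i, ii, viii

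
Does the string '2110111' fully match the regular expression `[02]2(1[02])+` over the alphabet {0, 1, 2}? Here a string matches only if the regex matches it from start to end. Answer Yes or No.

No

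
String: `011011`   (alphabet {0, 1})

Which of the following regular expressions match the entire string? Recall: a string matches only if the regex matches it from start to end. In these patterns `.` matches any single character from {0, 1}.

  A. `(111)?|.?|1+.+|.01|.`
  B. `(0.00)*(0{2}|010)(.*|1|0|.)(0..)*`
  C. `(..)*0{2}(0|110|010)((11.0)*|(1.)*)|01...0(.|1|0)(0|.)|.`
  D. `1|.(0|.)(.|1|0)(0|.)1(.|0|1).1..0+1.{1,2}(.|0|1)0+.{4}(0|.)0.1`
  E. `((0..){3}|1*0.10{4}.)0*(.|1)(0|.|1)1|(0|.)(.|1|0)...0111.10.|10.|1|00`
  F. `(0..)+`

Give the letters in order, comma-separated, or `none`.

F

A → no match
B → no match
C → no match
D → no match
E → no match
F → match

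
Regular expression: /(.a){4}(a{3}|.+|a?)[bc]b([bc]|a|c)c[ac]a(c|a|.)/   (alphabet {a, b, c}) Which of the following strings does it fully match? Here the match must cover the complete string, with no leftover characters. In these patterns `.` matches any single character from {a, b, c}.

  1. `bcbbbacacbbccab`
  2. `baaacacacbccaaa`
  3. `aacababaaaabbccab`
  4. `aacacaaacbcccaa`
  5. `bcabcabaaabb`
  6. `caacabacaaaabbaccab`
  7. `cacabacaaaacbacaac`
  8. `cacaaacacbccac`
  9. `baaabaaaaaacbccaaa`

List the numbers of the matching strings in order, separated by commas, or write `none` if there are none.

2, 4, 7, 9

1 → no match
2 → match
3 → no match
4 → match
5 → no match
6 → no match
7 → match
8 → no match
9 → match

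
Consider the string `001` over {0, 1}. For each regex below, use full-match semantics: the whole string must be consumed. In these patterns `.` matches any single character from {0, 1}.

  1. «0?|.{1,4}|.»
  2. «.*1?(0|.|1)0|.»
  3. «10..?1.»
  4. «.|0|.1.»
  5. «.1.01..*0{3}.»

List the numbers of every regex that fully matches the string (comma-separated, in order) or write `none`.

1 → match
2 → no match
3 → no match — must start with `10`
4 → no match
5 → no match

1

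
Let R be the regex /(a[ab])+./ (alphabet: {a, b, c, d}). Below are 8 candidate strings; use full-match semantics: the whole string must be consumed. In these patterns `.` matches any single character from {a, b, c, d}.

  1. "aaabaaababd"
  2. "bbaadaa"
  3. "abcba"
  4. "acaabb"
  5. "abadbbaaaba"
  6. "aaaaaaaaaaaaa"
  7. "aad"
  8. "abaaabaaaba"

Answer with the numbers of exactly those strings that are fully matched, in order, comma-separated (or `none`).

1, 6, 7, 8

1 → match
2 → no match — must start with "a"
3 → no match
4 → no match
5 → no match
6 → match
7 → match
8 → match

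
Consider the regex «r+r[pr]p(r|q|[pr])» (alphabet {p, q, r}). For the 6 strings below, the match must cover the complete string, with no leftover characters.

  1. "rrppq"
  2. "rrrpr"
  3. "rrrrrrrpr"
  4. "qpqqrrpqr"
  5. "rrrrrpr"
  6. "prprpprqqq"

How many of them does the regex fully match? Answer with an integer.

4

1 → match
2 → match
3 → match
4 → no match — must start with "r"
5 → match
6 → no match — must start with "r"
Total matched: 4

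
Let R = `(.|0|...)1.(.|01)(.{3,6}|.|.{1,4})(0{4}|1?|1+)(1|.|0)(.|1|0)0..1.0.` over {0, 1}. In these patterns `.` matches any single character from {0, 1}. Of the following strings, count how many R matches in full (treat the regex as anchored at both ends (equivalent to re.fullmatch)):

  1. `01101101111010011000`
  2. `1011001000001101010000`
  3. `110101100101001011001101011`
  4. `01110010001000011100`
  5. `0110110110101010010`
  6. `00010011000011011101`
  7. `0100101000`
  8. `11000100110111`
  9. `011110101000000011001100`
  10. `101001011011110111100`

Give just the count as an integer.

2

1 → match
2 → no match
3 → no match
4 → match
5 → no match
6 → no match
7 → no match
8 → no match
9 → no match
10 → no match
Total matched: 2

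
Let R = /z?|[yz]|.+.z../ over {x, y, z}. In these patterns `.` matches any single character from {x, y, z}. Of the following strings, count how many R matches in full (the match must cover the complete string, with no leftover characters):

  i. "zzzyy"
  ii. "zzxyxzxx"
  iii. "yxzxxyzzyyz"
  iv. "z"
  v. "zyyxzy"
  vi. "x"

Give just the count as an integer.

3

i → match
ii → match
iii → no match
iv → match
v → no match
vi → no match
Total matched: 3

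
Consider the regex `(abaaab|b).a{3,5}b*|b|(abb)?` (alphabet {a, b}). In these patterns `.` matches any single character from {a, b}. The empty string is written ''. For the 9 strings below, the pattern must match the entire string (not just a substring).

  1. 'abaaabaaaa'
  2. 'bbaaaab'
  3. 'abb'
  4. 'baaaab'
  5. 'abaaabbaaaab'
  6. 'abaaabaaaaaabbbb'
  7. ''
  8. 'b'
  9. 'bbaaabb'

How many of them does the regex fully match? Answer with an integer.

9

1 → match
2 → match
3 → match
4 → match
5 → match
6 → match
7 → match
8 → match
9 → match
Total matched: 9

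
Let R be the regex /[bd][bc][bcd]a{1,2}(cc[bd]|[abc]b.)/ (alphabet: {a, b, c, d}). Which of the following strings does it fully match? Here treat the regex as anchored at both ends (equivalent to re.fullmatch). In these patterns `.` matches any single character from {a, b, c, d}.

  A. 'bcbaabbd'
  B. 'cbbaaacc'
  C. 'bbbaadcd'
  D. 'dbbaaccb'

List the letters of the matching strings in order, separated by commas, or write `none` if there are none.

A → match
B → no match
C → no match
D → match

A, D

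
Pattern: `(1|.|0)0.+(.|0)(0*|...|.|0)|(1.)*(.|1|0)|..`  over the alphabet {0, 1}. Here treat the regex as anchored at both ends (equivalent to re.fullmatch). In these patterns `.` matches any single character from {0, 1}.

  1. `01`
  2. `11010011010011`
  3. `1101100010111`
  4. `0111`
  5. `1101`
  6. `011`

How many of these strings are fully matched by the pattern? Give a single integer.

1 → match
2 → no match
3 → no match
4 → no match
5 → no match
6 → no match
Total matched: 1

1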